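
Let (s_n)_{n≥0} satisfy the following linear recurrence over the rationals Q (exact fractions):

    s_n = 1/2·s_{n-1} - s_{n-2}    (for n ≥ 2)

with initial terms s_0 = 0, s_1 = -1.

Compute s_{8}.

119/128

s_2 = 1/2·-1 + -1·0 = -1/2
s_3 = 1/2·-1/2 + -1·-1 = 3/4
s_4 = 1/2·3/4 + -1·-1/2 = 7/8
s_5 = 1/2·7/8 + -1·3/4 = -5/16
s_6 = 1/2·-5/16 + -1·7/8 = -33/32
s_7 = 1/2·-33/32 + -1·-5/16 = -13/64
s_8 = 1/2·-13/64 + -1·-33/32 = 119/128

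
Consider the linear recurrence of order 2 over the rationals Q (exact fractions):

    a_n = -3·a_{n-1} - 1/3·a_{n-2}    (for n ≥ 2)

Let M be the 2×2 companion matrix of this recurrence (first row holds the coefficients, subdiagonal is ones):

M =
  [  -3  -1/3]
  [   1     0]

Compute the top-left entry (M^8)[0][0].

404326/81

(M^8)[0][0] is the top entry after applying M 8 times to the unit state (1, 0). Equivalently it is h_{9} for the auxiliary sequence (h_n) obeying the same recurrence with h_1 = 1 and h_i = 0 for 0 ≤ i < 1:
h_2 = -3·1 + -1/3·0 = -3
h_3 = -3·-3 + -1/3·1 = 26/3
h_4 = -3·26/3 + -1/3·-3 = -25
h_5 = -3·-25 + -1/3·26/3 = 649/9
h_6 = -3·649/9 + -1/3·-25 = -208
h_7 = -3·-208 + -1/3·649/9 = 16199/27
h_8 = -3·16199/27 + -1/3·-208 = -15575/9
h_9 = -3·-15575/9 + -1/3·16199/27 = 404326/81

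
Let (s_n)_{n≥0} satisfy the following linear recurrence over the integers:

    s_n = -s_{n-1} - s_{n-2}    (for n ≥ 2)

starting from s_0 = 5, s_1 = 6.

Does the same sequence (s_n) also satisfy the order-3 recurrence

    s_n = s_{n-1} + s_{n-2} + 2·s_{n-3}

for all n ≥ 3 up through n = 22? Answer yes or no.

yes

Terms s_0..s_22: 5, 6, -11, 5, 6, -11, 5, 6, -11, 5, 6, -11, 5, 6, -11, 5, 6, -11, 5, 6, -11, 5, 6
n=3: candidate gives 5, actual s_3 = 5 ✓
n=4: candidate gives 6, actual s_4 = 6 ✓
n=5: candidate gives -11, actual s_5 = -11 ✓
n=6: candidate gives 5, actual s_6 = 5 ✓
n=7: candidate gives 6, actual s_7 = 6 ✓
n=8: candidate gives -11, actual s_8 = -11 ✓
n=9: candidate gives 5, actual s_9 = 5 ✓
n=10: candidate gives 6, actual s_10 = 6 ✓
n=11: candidate gives -11, actual s_11 = -11 ✓
n=12: candidate gives 5, actual s_12 = 5 ✓
n=13: candidate gives 6, actual s_13 = 6 ✓
n=14: candidate gives -11, actual s_14 = -11 ✓
n=15: candidate gives 5, actual s_15 = 5 ✓
n=16: candidate gives 6, actual s_16 = 6 ✓
n=17: candidate gives -11, actual s_17 = -11 ✓
n=18: candidate gives 5, actual s_18 = 5 ✓
n=19: candidate gives 6, actual s_19 = 6 ✓
n=20: candidate gives -11, actual s_20 = -11 ✓
n=21: candidate gives 5, actual s_21 = 5 ✓
n=22: candidate gives 6, actual s_22 = 6 ✓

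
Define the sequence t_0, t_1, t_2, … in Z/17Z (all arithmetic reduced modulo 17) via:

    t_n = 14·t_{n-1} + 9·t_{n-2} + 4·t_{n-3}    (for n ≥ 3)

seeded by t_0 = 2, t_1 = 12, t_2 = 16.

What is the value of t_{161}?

8

t_3 = 14·16 + 9·12 + 4·2 = 0
t_4 = 14·0 + 9·16 + 4·12 = 5
t_5 = 14·5 + 9·0 + 4·16 = 15
t_6 = 14·15 + 9·5 + 4·0 = 0
t_7 = 14·0 + 9·15 + 4·5 = 2
t_8 = 14·2 + 9·0 + 4·15 = 3
Continuing the recurrence:
  t_9 = 9;  t_10 = 8;  t_11 = 1;  t_12 = 3;  t_13 = 15;  t_14 = 3
  t_15 = 2;  t_16 = 13;  t_17 = 8;  t_18 = 16;  t_19 = 8;  t_20 = 16
  t_21 = 3;  t_22 = 14;  t_23 = 15;  t_24 = 8;  t_25 = 14;  t_26 = 5
  t_27 = 7;  t_28 = 12;  t_29 = 13;  t_30 = 12;  t_31 = 10;  t_32 = 11
  t_33 = 3;  t_34 = 11;  t_35 = 4;  t_36 = 14;  t_37 = 4;  t_38 = 11
  t_39 = 8;  t_40 = 6;  t_41 = 13;  t_42 = 13;  t_43 = 0;  t_44 = 16
  t_45 = 4;  t_46 = 13;  t_47 = 10;  t_48 = 1;  t_49 = 3;  t_50 = 6
  t_51 = 13;  t_52 = 10;  t_53 = 9;  t_54 = 13;  t_55 = 14;  t_56 = 9
  t_57 = 15;  t_58 = 7;  t_59 = 14;  t_60 = 13;  t_61 = 13;  t_62 = 15
  t_63 = 5;  t_64 = 2;  t_65 = 14;  t_66 = 13;  t_67 = 10;  t_68 = 7
  t_69 = 2;  t_70 = 12;  t_71 = 10;  t_72 = 1;  t_73 = 16;  t_74 = 1
  t_75 = 9;  t_76 = 12;  t_77 = 15;  t_78 = 14;  t_79 = 5;  t_80 = 1
  t_81 = 13;  t_82 = 7;  t_83 = 15;  t_84 = 2;  t_85 = 4;  t_86 = 15
  t_87 = 16;  t_88 = 1;  t_89 = 14;  t_90 = 14;  t_91 = 3;  t_92 = 3
  t_93 = 6;  t_94 = 4;  t_95 = 3;  t_96 = 0;  t_97 = 9;  t_98 = 2
  t_99 = 7;  t_100 = 16;  t_101 = 6;  t_102 = 1;  t_103 = 13;  t_104 = 11
  t_105 = 3;  t_106 = 6;  t_107 = 2;  t_108 = 9;  t_109 = 15;  t_110 = 10
  t_111 = 5;  t_112 = 16;  t_113 = 3;  t_114 = 2;  t_115 = 0;  t_116 = 13
  t_117 = 3;  t_118 = 6;  t_119 = 10;  t_120 = 2;  t_121 = 6;  t_122 = 6
  t_123 = 10;  t_124 = 14;  t_125 = 4;  t_126 = 1;  t_127 = 4;  t_128 = 13
  t_129 = 1;  t_130 = 11;  t_131 = 11;  t_132 = 2;  t_133 = 1;  t_134 = 8
  t_135 = 10;  t_136 = 12;  t_137 = 1;  t_138 = 9;  t_139 = 13;  t_140 = 12
  t_141 = 15;  t_142 = 13;  t_143 = 8;  t_144 = 0;  t_145 = 5;  t_146 = 0
  t_147 = 11;  t_148 = 4;  t_149 = 2;  t_150 = 6;  t_151 = 16;  t_152 = 14
  t_153 = 7;  t_154 = 16;  t_155 = 3;  t_156 = 10;  t_157 = 10;  t_158 = 4
  t_159 = 16
t_160 = 14·16 + 9·4 + 4·10 = 11
t_161 = 14·11 + 9·16 + 4·4 = 8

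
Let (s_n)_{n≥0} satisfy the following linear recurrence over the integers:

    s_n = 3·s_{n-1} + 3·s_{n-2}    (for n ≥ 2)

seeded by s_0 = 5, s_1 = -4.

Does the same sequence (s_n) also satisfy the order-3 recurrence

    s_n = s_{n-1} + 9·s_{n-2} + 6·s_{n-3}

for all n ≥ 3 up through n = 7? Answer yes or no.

yes

Terms s_0..s_7: 5, -4, 3, -3, 0, -9, -27, -108
n=3: candidate gives -3, actual s_3 = -3 ✓
n=4: candidate gives 0, actual s_4 = 0 ✓
n=5: candidate gives -9, actual s_5 = -9 ✓
n=6: candidate gives -27, actual s_6 = -27 ✓
n=7: candidate gives -108, actual s_7 = -108 ✓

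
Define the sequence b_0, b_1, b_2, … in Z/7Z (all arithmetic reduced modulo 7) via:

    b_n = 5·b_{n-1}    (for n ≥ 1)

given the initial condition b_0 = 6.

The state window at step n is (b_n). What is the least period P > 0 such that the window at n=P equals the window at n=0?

6

n=0: window = (6)
n=1: window = (2)
n=2: window = (3)
n=3: window = (1)
n=4: window = (5)
n=5: window = (4)
n=6: window = (6)
window at n=6 equals window at n=0 → period = 6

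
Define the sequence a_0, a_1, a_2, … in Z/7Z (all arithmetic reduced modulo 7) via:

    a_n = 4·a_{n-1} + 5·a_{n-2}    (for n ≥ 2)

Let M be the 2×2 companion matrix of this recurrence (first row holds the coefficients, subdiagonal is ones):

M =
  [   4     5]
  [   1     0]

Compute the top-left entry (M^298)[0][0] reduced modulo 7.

(M^298)[0][0] is the top entry after applying M 298 times to the unit state (1, 0). Equivalently it is h_{299} for the auxiliary sequence (h_n) obeying the same recurrence with h_1 = 1 and h_i = 0 for 0 ≤ i < 1:
h_2 = 4·1 + 5·0 = 4
h_3 = 4·4 + 5·1 = 0
h_4 = 4·0 + 5·4 = 6
h_5 = 4·6 + 5·0 = 3
h_6 = 4·3 + 5·6 = 0
h_7 = 4·0 + 5·3 = 1
(h_6, h_7) = (0, 1) = (h_0, h_1), so the sequence has period 6.
299 ≡ 5 (mod 6), hence h_299 = h_5 = 3.

3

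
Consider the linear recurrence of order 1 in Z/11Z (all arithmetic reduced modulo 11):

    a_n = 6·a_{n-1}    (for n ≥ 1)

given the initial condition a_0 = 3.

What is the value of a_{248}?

1

a_1 = 6·3 = 7
a_2 = 6·7 = 9
a_3 = 6·9 = 10
a_4 = 6·10 = 5
a_5 = 6·5 = 8
a_6 = 6·8 = 4
a_7 = 6·4 = 2
a_8 = 6·2 = 1
a_9 = 6·1 = 6
a_10 = 6·6 = 3
(a_10) = (3) = (a_0), so the sequence has period 10.
248 ≡ 8 (mod 10), hence a_248 = a_8 = 1.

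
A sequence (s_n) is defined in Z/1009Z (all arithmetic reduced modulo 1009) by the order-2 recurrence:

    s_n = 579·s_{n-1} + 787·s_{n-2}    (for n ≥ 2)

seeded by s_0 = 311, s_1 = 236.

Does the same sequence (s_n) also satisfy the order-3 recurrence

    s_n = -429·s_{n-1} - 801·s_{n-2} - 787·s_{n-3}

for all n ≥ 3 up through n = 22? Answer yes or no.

Terms s_0..s_22: 311, 236, 1008, 506, 586, 946, 925, 665, 83, 318, 220, 280, 272, 482, 750, 330, 354, 536, 695, 893, 526, 363, 577
n=3: candidate gives 506, actual s_3 = 506 ✓
n=4: candidate gives 586, actual s_4 = 586 ✓
n=5: candidate gives 946, actual s_5 = 946 ✓
n=6: candidate gives 925, actual s_6 = 925 ✓
n=7: candidate gives 665, actual s_7 = 665 ✓
n=8: candidate gives 83, actual s_8 = 83 ✓
n=9: candidate gives 318, actual s_9 = 318 ✓
n=10: candidate gives 220, actual s_10 = 220 ✓
n=11: candidate gives 280, actual s_11 = 280 ✓
n=12: candidate gives 272, actual s_12 = 272 ✓
n=13: candidate gives 482, actual s_13 = 482 ✓
n=14: candidate gives 750, actual s_14 = 750 ✓
n=15: candidate gives 330, actual s_15 = 330 ✓
n=16: candidate gives 354, actual s_16 = 354 ✓
n=17: candidate gives 536, actual s_17 = 536 ✓
n=18: candidate gives 695, actual s_18 = 695 ✓
n=19: candidate gives 893, actual s_19 = 893 ✓
n=20: candidate gives 526, actual s_20 = 526 ✓
n=21: candidate gives 363, actual s_21 = 363 ✓
n=22: candidate gives 577, actual s_22 = 577 ✓

yes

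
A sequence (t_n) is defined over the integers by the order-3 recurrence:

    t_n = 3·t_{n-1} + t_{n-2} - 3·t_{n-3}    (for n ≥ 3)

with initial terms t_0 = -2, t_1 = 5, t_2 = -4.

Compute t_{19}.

t_3 = 3·-4 + 1·5 + -3·-2 = -1
t_4 = 3·-1 + 1·-4 + -3·5 = -22
t_5 = 3·-22 + 1·-1 + -3·-4 = -55
t_6 = 3·-55 + 1·-22 + -3·-1 = -184
t_7 = 3·-184 + 1·-55 + -3·-22 = -541
t_8 = 3·-541 + 1·-184 + -3·-55 = -1642
t_9 = 3·-1642 + 1·-541 + -3·-184 = -4915
t_10 = 3·-4915 + 1·-1642 + -3·-541 = -14764
t_11 = 3·-14764 + 1·-4915 + -3·-1642 = -44281
t_12 = 3·-44281 + 1·-14764 + -3·-4915 = -132862
t_13 = 3·-132862 + 1·-44281 + -3·-14764 = -398575
t_14 = 3·-398575 + 1·-132862 + -3·-44281 = -1195744
t_15 = 3·-1195744 + 1·-398575 + -3·-132862 = -3587221
t_16 = 3·-3587221 + 1·-1195744 + -3·-398575 = -10761682
t_17 = 3·-10761682 + 1·-3587221 + -3·-1195744 = -32285035
t_18 = 3·-32285035 + 1·-10761682 + -3·-3587221 = -96855124
t_19 = 3·-96855124 + 1·-32285035 + -3·-10761682 = -290565361

-290565361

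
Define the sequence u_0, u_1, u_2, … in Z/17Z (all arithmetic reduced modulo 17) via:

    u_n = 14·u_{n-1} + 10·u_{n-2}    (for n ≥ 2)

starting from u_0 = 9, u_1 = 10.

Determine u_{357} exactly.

12

u_2 = 14·10 + 10·9 = 9
u_3 = 14·9 + 10·10 = 5
u_4 = 14·5 + 10·9 = 7
u_5 = 14·7 + 10·5 = 12
u_6 = 14·12 + 10·7 = 0
u_7 = 14·0 + 10·12 = 1
u_8 = 14·1 + 10·0 = 14
u_9 = 14·14 + 10·1 = 2
u_10 = 14·2 + 10·14 = 15
u_11 = 14·15 + 10·2 = 9
u_12 = 14·9 + 10·15 = 4
u_13 = 14·4 + 10·9 = 10
u_14 = 14·10 + 10·4 = 10
u_15 = 14·10 + 10·10 = 2
u_16 = 14·2 + 10·10 = 9
u_17 = 14·9 + 10·2 = 10
(u_16, u_17) = (9, 10) = (u_0, u_1), so the sequence has period 16.
357 ≡ 5 (mod 16), hence u_357 = u_5 = 12.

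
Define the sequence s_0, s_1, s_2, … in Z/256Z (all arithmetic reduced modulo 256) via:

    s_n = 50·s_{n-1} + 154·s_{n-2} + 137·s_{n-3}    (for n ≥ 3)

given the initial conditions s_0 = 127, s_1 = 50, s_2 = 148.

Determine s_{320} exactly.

252

s_3 = 50·148 + 154·50 + 137·127 = 243
s_4 = 50·243 + 154·148 + 137·50 = 64
s_5 = 50·64 + 154·243 + 137·148 = 226
s_6 = 50·226 + 154·64 + 137·243 = 175
s_7 = 50·175 + 154·226 + 137·64 = 98
s_8 = 50·98 + 154·175 + 137·226 = 92
Continuing the recurrence:
  s_9 = 147;  s_10 = 128;  s_11 = 170;  s_12 = 223;  s_13 = 82;  s_14 = 36
  s_15 = 179;  s_16 = 128;  s_17 = 242;  s_18 = 15;  s_19 = 2;  s_20 = 236
  s_21 = 83;  s_22 = 64;  s_23 = 186;  s_24 = 63;  s_25 = 114;  s_26 = 180
  s_27 = 115;  s_28 = 192;  s_29 = 2;  s_30 = 111;  s_31 = 162;  s_32 = 124
  s_33 = 19;  s_34 = 0;  s_35 = 202;  s_36 = 159;  s_37 = 146;  s_38 = 68
  s_39 = 51;  s_40 = 0;  s_41 = 18;  s_42 = 207;  s_43 = 66;  s_44 = 12
  s_45 = 211;  s_46 = 192;  s_47 = 218;  s_48 = 255;  s_49 = 178;  s_50 = 212
  s_51 = 243;  s_52 = 64;  s_53 = 34;  s_54 = 47;  s_55 = 226;  s_56 = 156
  s_57 = 147;  s_58 = 128;  s_59 = 234;  s_60 = 95;  s_61 = 210;  s_62 = 100
  s_63 = 179;  s_64 = 128;  s_65 = 50;  s_66 = 143;  s_67 = 130;  s_68 = 44
  s_69 = 83;  s_70 = 64;  s_71 = 250;  s_72 = 191;  s_73 = 242;  s_74 = 244
  s_75 = 115;  s_76 = 192;  s_77 = 66;  s_78 = 239;  s_79 = 34;  s_80 = 188
  s_81 = 19;  s_82 = 0;  s_83 = 10;  s_84 = 31;  s_85 = 18;  s_86 = 132
  s_87 = 51;  s_88 = 0;  s_89 = 82;  s_90 = 79;  s_91 = 194;  s_92 = 76
  s_93 = 211;  s_94 = 192;  s_95 = 26;  s_96 = 127;  s_97 = 50;  s_98 = 20
  s_99 = 243;  s_100 = 64;  s_101 = 98;  s_102 = 175;  s_103 = 98;  s_104 = 220
  s_105 = 147;  s_106 = 128;  s_107 = 42;  s_108 = 223;  s_109 = 82;  s_110 = 164
  s_111 = 179;  s_112 = 128;  s_113 = 114;  s_114 = 15;  s_115 = 2;  s_116 = 108
  s_117 = 83;  s_118 = 64;  s_119 = 58;  s_120 = 63;  s_121 = 114;  s_122 = 52
  s_123 = 115;  s_124 = 192;  s_125 = 130;  s_126 = 111;  s_127 = 162;  s_128 = 252
  s_129 = 19;  s_130 = 0;  s_131 = 74;  s_132 = 159;  s_133 = 146;  s_134 = 196
  s_135 = 51;  s_136 = 0;  s_137 = 146;  s_138 = 207;  s_139 = 66;  s_140 = 140
  s_141 = 211;  s_142 = 192;  s_143 = 90;  s_144 = 255;  s_145 = 178;  s_146 = 84
  s_147 = 243;  s_148 = 64;  s_149 = 162;  s_150 = 47;  s_151 = 226;  s_152 = 28
  s_153 = 147;  s_154 = 128;  s_155 = 106;  s_156 = 95;  s_157 = 210;  s_158 = 228
  s_159 = 179;  s_160 = 128;  s_161 = 178;  s_162 = 143;  s_163 = 130;  s_164 = 172
  s_165 = 83;  s_166 = 64;  s_167 = 122;  s_168 = 191;  s_169 = 242;  s_170 = 116
  s_171 = 115;  s_172 = 192;  s_173 = 194;  s_174 = 239;  s_175 = 34;  s_176 = 60
  s_177 = 19;  s_178 = 0;  s_179 = 138;  s_180 = 31;  s_181 = 18;  s_182 = 4
  s_183 = 51;  s_184 = 0;  s_185 = 210;  s_186 = 79;  s_187 = 194;  s_188 = 204
  s_189 = 211;  s_190 = 192;  s_191 = 154;  s_192 = 127;  s_193 = 50;  s_194 = 148
  s_195 = 243;  s_196 = 64;  s_197 = 226;  s_198 = 175;  s_199 = 98;  s_200 = 92
  s_201 = 147;  s_202 = 128;  s_203 = 170;  s_204 = 223;  s_205 = 82;  s_206 = 36
  s_207 = 179;  s_208 = 128;  s_209 = 242;  s_210 = 15;  s_211 = 2;  s_212 = 236
  s_213 = 83;  s_214 = 64;  s_215 = 186;  s_216 = 63;  s_217 = 114;  s_218 = 180
  s_219 = 115;  s_220 = 192;  s_221 = 2;  s_222 = 111;  s_223 = 162;  s_224 = 124
  s_225 = 19;  s_226 = 0;  s_227 = 202;  s_228 = 159;  s_229 = 146;  s_230 = 68
  s_231 = 51;  s_232 = 0;  s_233 = 18;  s_234 = 207;  s_235 = 66;  s_236 = 12
  s_237 = 211;  s_238 = 192;  s_239 = 218;  s_240 = 255;  s_241 = 178;  s_242 = 212
  s_243 = 243;  s_244 = 64;  s_245 = 34;  s_246 = 47;  s_247 = 226;  s_248 = 156
  s_249 = 147;  s_250 = 128;  s_251 = 234;  s_252 = 95;  s_253 = 210;  s_254 = 100
  s_255 = 179;  s_256 = 128;  s_257 = 50;  s_258 = 143;  s_259 = 130;  s_260 = 44
  s_261 = 83;  s_262 = 64;  s_263 = 250;  s_264 = 191;  s_265 = 242;  s_266 = 244
  s_267 = 115;  s_268 = 192;  s_269 = 66;  s_270 = 239;  s_271 = 34;  s_272 = 188
  s_273 = 19;  s_274 = 0;  s_275 = 10;  s_276 = 31;  s_277 = 18;  s_278 = 132
  s_279 = 51;  s_280 = 0;  s_281 = 82;  s_282 = 79;  s_283 = 194;  s_284 = 76
  s_285 = 211;  s_286 = 192;  s_287 = 26;  s_288 = 127;  s_289 = 50;  s_290 = 20
  s_291 = 243;  s_292 = 64;  s_293 = 98;  s_294 = 175;  s_295 = 98;  s_296 = 220
  s_297 = 147;  s_298 = 128;  s_299 = 42;  s_300 = 223;  s_301 = 82;  s_302 = 164
  s_303 = 179;  s_304 = 128;  s_305 = 114;  s_306 = 15;  s_307 = 2;  s_308 = 108
  s_309 = 83;  s_310 = 64;  s_311 = 58;  s_312 = 63;  s_313 = 114;  s_314 = 52
  s_315 = 115;  s_316 = 192;  s_317 = 130;  s_318 = 111
s_319 = 50·111 + 154·130 + 137·192 = 162
s_320 = 50·162 + 154·111 + 137·130 = 252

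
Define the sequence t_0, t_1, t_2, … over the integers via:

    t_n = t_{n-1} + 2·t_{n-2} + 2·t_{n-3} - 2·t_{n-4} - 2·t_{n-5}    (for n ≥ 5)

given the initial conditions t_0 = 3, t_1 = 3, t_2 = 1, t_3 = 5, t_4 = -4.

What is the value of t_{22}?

-2267896

t_5 = 1·-4 + 2·5 + 2·1 + -2·3 + -2·3 = -4
t_6 = 1·-4 + 2·-4 + 2·5 + -2·1 + -2·3 = -10
t_7 = 1·-10 + 2·-4 + 2·-4 + -2·5 + -2·1 = -38
t_8 = 1·-38 + 2·-10 + 2·-4 + -2·-4 + -2·5 = -68
t_9 = 1·-68 + 2·-38 + 2·-10 + -2·-4 + -2·-4 = -148
t_10 = 1·-148 + 2·-68 + 2·-38 + -2·-10 + -2·-4 = -332
t_11 = 1·-332 + 2·-148 + 2·-68 + -2·-38 + -2·-10 = -668
t_12 = 1·-668 + 2·-332 + 2·-148 + -2·-68 + -2·-38 = -1416
t_13 = 1·-1416 + 2·-668 + 2·-332 + -2·-148 + -2·-68 = -2984
t_14 = 1·-2984 + 2·-1416 + 2·-668 + -2·-332 + -2·-148 = -6192
t_15 = 1·-6192 + 2·-2984 + 2·-1416 + -2·-668 + -2·-332 = -12992
t_16 = 1·-12992 + 2·-6192 + 2·-2984 + -2·-1416 + -2·-668 = -27176
t_17 = 1·-27176 + 2·-12992 + 2·-6192 + -2·-2984 + -2·-1416 = -56744
t_18 = 1·-56744 + 2·-27176 + 2·-12992 + -2·-6192 + -2·-2984 = -118728
t_19 = 1·-118728 + 2·-56744 + 2·-27176 + -2·-12992 + -2·-6192 = -248200
t_20 = 1·-248200 + 2·-118728 + 2·-56744 + -2·-27176 + -2·-12992 = -518808
t_21 = 1·-518808 + 2·-248200 + 2·-118728 + -2·-56744 + -2·-27176 = -1084824
t_22 = 1·-1084824 + 2·-518808 + 2·-248200 + -2·-118728 + -2·-56744 = -2267896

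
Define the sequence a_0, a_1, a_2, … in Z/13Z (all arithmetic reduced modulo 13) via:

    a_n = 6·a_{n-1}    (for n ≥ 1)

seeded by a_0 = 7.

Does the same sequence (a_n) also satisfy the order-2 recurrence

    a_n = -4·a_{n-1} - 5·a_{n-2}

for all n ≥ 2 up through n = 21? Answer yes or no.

yes

Terms a_0..a_21: 7, 3, 5, 4, 11, 1, 6, 10, 8, 9, 2, 12, 7, 3, 5, 4, 11, 1, 6, 10, 8, 9
n=2: candidate gives 5, actual a_2 = 5 ✓
n=3: candidate gives 4, actual a_3 = 4 ✓
n=4: candidate gives 11, actual a_4 = 11 ✓
n=5: candidate gives 1, actual a_5 = 1 ✓
n=6: candidate gives 6, actual a_6 = 6 ✓
n=7: candidate gives 10, actual a_7 = 10 ✓
n=8: candidate gives 8, actual a_8 = 8 ✓
n=9: candidate gives 9, actual a_9 = 9 ✓
n=10: candidate gives 2, actual a_10 = 2 ✓
n=11: candidate gives 12, actual a_11 = 12 ✓
n=12: candidate gives 7, actual a_12 = 7 ✓
n=13: candidate gives 3, actual a_13 = 3 ✓
n=14: candidate gives 5, actual a_14 = 5 ✓
n=15: candidate gives 4, actual a_15 = 4 ✓
n=16: candidate gives 11, actual a_16 = 11 ✓
n=17: candidate gives 1, actual a_17 = 1 ✓
n=18: candidate gives 6, actual a_18 = 6 ✓
n=19: candidate gives 10, actual a_19 = 10 ✓
n=20: candidate gives 8, actual a_20 = 8 ✓
n=21: candidate gives 9, actual a_21 = 9 ✓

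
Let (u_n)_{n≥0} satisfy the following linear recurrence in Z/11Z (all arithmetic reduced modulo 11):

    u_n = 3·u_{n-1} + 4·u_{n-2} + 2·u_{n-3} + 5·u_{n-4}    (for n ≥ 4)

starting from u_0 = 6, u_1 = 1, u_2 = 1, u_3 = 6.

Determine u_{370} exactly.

2

u_4 = 3·6 + 4·1 + 2·1 + 5·6 = 10
u_5 = 3·10 + 4·6 + 2·1 + 5·1 = 6
u_6 = 3·6 + 4·10 + 2·6 + 5·1 = 9
u_7 = 3·9 + 4·6 + 2·10 + 5·6 = 2
u_8 = 3·2 + 4·9 + 2·6 + 5·10 = 5
u_9 = 3·5 + 4·2 + 2·9 + 5·6 = 5
Continuing the recurrence:
  u_10 = 7;  u_11 = 6;  u_12 = 4;  u_13 = 9;  u_14 = 2;  u_15 = 3
  u_16 = 0;  u_17 = 6;  u_18 = 1;  u_19 = 9;  u_20 = 10;  u_21 = 10
  u_22 = 5;  u_23 = 10;  u_24 = 10;  u_25 = 9;  u_26 = 2;  u_27 = 2
  u_28 = 5;  u_29 = 6;  u_30 = 8;  u_31 = 2;  u_32 = 9;  u_33 = 4
  u_34 = 4;  u_35 = 1;  u_36 = 6;  u_37 = 6;  u_38 = 9;  u_39 = 2
  u_40 = 7;  u_41 = 0;  u_42 = 0;  u_43 = 2;  u_44 = 8;  u_45 = 10
  u_46 = 0;  u_47 = 0;  u_48 = 5;  u_49 = 10;  u_50 = 6;  u_51 = 2
  u_52 = 9;  u_53 = 9;  u_54 = 9;  u_55 = 3;  u_56 = 9;  u_57 = 3
  u_58 = 8;  u_59 = 3;  u_60 = 4;  u_61 = 0;  u_62 = 7;  u_63 = 0
  u_64 = 4;  u_65 = 4;  u_66 = 8;  u_67 = 4;  u_68 = 6;  u_69 = 4
  u_70 = 7;  u_71 = 3;  u_72 = 9;  u_73 = 7;  u_74 = 10;  u_75 = 3
  u_76 = 9;  u_77 = 6;  u_78 = 0;  u_79 = 2;  u_80 = 8;  u_81 = 7
  u_82 = 2;  u_83 = 5;  u_84 = 0;  u_85 = 4;  u_86 = 10;  u_87 = 5
  u_88 = 8;  u_89 = 7;  u_90 = 3;  u_91 = 1;  u_92 = 3;  u_93 = 10
  u_94 = 4;  u_95 = 8;  u_96 = 9;  u_97 = 7;  u_98 = 5;  u_99 = 2
  u_100 = 8;  u_101 = 0;  u_102 = 6;  u_103 = 0;  u_104 = 9;  u_105 = 6
  u_106 = 7;  u_107 = 8;  u_108 = 10;  u_109 = 7;  u_110 = 2;  u_111 = 6
  u_112 = 2;  u_113 = 3;  u_114 = 6;  u_115 = 9;  u_116 = 1;  u_117 = 0
  u_118 = 8;  u_119 = 5;  u_120 = 8;  u_121 = 5;  u_122 = 9;  u_123 = 0
  u_124 = 9;  u_125 = 4;  u_126 = 5;  u_127 = 5;  u_128 = 0;  u_129 = 6
  u_130 = 9;  u_131 = 10;  u_132 = 1;  u_133 = 3;  u_134 = 1;  u_135 = 1
  u_136 = 7;  u_137 = 9;  u_138 = 7;  u_139 = 10;  u_140 = 1;  u_141 = 3
  u_142 = 2;  u_143 = 4;  u_144 = 9;  u_145 = 7;  u_146 = 9;  u_147 = 5
  u_148 = 0;  u_149 = 7;  u_150 = 10;  u_151 = 6;  u_152 = 6;  u_153 = 9
  u_154 = 3;  u_155 = 10;  u_156 = 2;  u_157 = 9;  u_158 = 4;  u_159 = 3
  u_160 = 9;  u_161 = 4;  u_162 = 8;  u_163 = 7;  u_164 = 7;  u_165 = 8
  u_166 = 7;  u_167 = 3;  u_168 = 0;  u_169 = 0;  u_170 = 8;  u_171 = 6
  u_172 = 6;  u_173 = 3;  u_174 = 8;  u_175 = 1;  u_176 = 5;  u_177 = 6
  u_178 = 3;  u_179 = 4;  u_180 = 6;  u_181 = 4;  u_182 = 4;  u_183 = 5
  u_184 = 3;  u_185 = 2;  u_186 = 4;  u_187 = 7;  u_188 = 1;  u_189 = 5
  u_190 = 9;  u_191 = 7;  u_192 = 6;  u_193 = 1;  u_194 = 9;  u_195 = 1
  u_196 = 5;  u_197 = 9;  u_198 = 6;  u_199 = 3;  u_200 = 10;  u_201 = 0
  u_202 = 10;  u_203 = 10;  u_204 = 10;  u_205 = 2;  u_206 = 6;  u_207 = 8
  u_208 = 3;  u_209 = 8;  u_210 = 5;  u_211 = 5;  u_212 = 0;  u_213 = 4
  u_214 = 3;  u_215 = 6;  u_216 = 5;  u_217 = 10;  u_218 = 0;  u_219 = 3
  u_220 = 10;  u_221 = 4;  u_222 = 3;  u_223 = 5;  u_224 = 8;  u_225 = 4
  u_226 = 3;  u_227 = 0;  u_228 = 5;  u_229 = 8;  u_230 = 4;  u_231 = 10
  u_232 = 10;  u_233 = 8;  u_234 = 5;  u_235 = 7;  u_236 = 8;  u_237 = 3
  u_238 = 3;  u_239 = 6;  u_240 = 10;  u_241 = 9;  u_242 = 6;  u_243 = 5
  u_244 = 8;  u_245 = 2;  u_246 = 1;  u_247 = 8;  u_248 = 6;  u_249 = 7
  u_250 = 0;  u_251 = 3;  u_252 = 9;  u_253 = 8;  u_254 = 0;  u_255 = 10
  u_256 = 3;  u_257 = 1;  u_258 = 2;  u_259 = 0;  u_260 = 3;  u_261 = 7
  u_262 = 10;  u_263 = 9;  u_264 = 8;  u_265 = 5;  u_266 = 5;  u_267 = 8
  u_268 = 6;  u_269 = 8;  u_270 = 1;  u_271 = 10;  u_272 = 3;  u_273 = 3
  u_274 = 2;  u_275 = 8;  u_276 = 9;  u_277 = 1;  u_278 = 10;  u_279 = 4
  u_280 = 0;  u_281 = 8;  u_282 = 5;  u_283 = 1;  u_284 = 6;  u_285 = 6
  u_286 = 3;  u_287 = 6;  u_288 = 6;  u_289 = 1;  u_290 = 10;  u_291 = 10
  u_292 = 3;  u_293 = 8;  u_294 = 7;  u_295 = 10;  u_296 = 1;  u_297 = 9
  u_298 = 9;  u_299 = 5;  u_300 = 8;  u_301 = 8;  u_302 = 1;  u_303 = 10
  u_304 = 2;  u_305 = 0;  u_306 = 0;  u_307 = 10;  u_308 = 7;  u_309 = 6
  u_310 = 0;  u_311 = 0;  u_312 = 3;  u_313 = 6;  u_314 = 8;  u_315 = 10
  u_316 = 1;  u_317 = 1;  u_318 = 1;  u_319 = 4;  u_320 = 1;  u_321 = 4
  u_322 = 7;  u_323 = 4;  u_324 = 9;  u_325 = 0;  u_326 = 2;  u_327 = 0
  u_328 = 9;  u_329 = 9;  u_330 = 7;  u_331 = 9;  u_332 = 8;  u_333 = 9
  u_334 = 2;  u_335 = 4;  u_336 = 1;  u_337 = 2;  u_338 = 6;  u_339 = 4
  u_340 = 1;  u_341 = 8;  u_342 = 0;  u_343 = 10;  u_344 = 7;  u_345 = 2
  u_346 = 10;  u_347 = 3;  u_348 = 0;  u_349 = 9;  u_350 = 6;  u_351 = 3
  u_352 = 7;  u_353 = 2;  u_354 = 4;  u_355 = 5;  u_356 = 4;  u_357 = 6
  u_358 = 9;  u_359 = 7;  u_360 = 1;  u_361 = 2;  u_362 = 3;  u_363 = 10
  u_364 = 7;  u_365 = 0;  u_366 = 8;  u_367 = 0;  u_368 = 1
u_369 = 3·1 + 4·0 + 2·8 + 5·0 = 8
u_370 = 3·8 + 4·1 + 2·0 + 5·8 = 2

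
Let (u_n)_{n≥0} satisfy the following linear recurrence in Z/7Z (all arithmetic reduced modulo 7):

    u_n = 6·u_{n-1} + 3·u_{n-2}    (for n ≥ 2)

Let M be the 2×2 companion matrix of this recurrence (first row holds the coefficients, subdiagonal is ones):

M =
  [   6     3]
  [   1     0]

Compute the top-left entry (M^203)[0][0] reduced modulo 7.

(M^203)[0][0] is the top entry after applying M 203 times to the unit state (1, 0). Equivalently it is h_{204} for the auxiliary sequence (h_n) obeying the same recurrence with h_1 = 1 and h_i = 0 for 0 ≤ i < 1:
h_2 = 6·1 + 3·0 = 6
h_3 = 6·6 + 3·1 = 4
h_4 = 6·4 + 3·6 = 0
h_5 = 6·0 + 3·4 = 5
h_6 = 6·5 + 3·0 = 2
h_7 = 6·2 + 3·5 = 6
h_8 = 6·6 + 3·2 = 0
h_9 = 6·0 + 3·6 = 4
h_10 = 6·4 + 3·0 = 3
h_11 = 6·3 + 3·4 = 2
h_12 = 6·2 + 3·3 = 0
h_13 = 6·0 + 3·2 = 6
h_14 = 6·6 + 3·0 = 1
h_15 = 6·1 + 3·6 = 3
h_16 = 6·3 + 3·1 = 0
h_17 = 6·0 + 3·3 = 2
h_18 = 6·2 + 3·0 = 5
h_19 = 6·5 + 3·2 = 1
h_20 = 6·1 + 3·5 = 0
h_21 = 6·0 + 3·1 = 3
h_22 = 6·3 + 3·0 = 4
h_23 = 6·4 + 3·3 = 5
h_24 = 6·5 + 3·4 = 0
h_25 = 6·0 + 3·5 = 1
(h_24, h_25) = (0, 1) = (h_0, h_1), so the sequence has period 24.
204 ≡ 12 (mod 24), hence h_204 = h_12 = 0.

0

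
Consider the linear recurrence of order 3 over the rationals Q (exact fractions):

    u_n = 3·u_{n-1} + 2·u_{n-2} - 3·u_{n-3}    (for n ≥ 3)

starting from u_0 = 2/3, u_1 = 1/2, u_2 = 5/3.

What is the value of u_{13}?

u_3 = 3·5/3 + 2·1/2 + -3·2/3 = 4
u_4 = 3·4 + 2·5/3 + -3·1/2 = 83/6
u_5 = 3·83/6 + 2·4 + -3·5/3 = 89/2
u_6 = 3·89/2 + 2·83/6 + -3·4 = 895/6
u_7 = 3·895/6 + 2·89/2 + -3·83/6 = 495
u_8 = 3·495 + 2·895/6 + -3·89/2 = 9899/6
u_9 = 3·9899/6 + 2·495 + -3·895/6 = 5492
u_10 = 3·5492 + 2·9899/6 + -3·495 = 54872/3
u_11 = 3·54872/3 + 2·5492 + -3·9899/6 = 121813/2
u_12 = 3·121813/2 + 2·54872/3 + -3·5492 = 1216949/6
u_13 = 3·1216949/6 + 2·121813/2 + -3·54872/3 = 1350831/2

1350831/2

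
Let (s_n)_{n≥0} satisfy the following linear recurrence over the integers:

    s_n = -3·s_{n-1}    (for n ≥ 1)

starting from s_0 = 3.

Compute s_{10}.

177147

s_1 = -3·3 = -9
s_2 = -3·-9 = 27
s_3 = -3·27 = -81
s_4 = -3·-81 = 243
s_5 = -3·243 = -729
s_6 = -3·-729 = 2187
s_7 = -3·2187 = -6561
s_8 = -3·-6561 = 19683
s_9 = -3·19683 = -59049
s_10 = -3·-59049 = 177147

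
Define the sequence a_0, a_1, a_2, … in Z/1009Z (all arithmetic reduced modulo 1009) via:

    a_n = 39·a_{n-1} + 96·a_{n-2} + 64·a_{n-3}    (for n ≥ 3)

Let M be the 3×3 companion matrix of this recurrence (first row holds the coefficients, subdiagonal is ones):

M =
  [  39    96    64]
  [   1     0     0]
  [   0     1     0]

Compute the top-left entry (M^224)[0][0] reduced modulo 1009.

(M^224)[0][0] is the top entry after applying M 224 times to the unit state (1, 0, 0). Equivalently it is h_{226} for the auxiliary sequence (h_n) obeying the same recurrence with h_2 = 1 and h_i = 0 for 0 ≤ i < 2:
h_3 = 39·1 + 96·0 + 64·0 = 39
h_4 = 39·39 + 96·1 + 64·0 = 608
h_5 = 39·608 + 96·39 + 64·1 = 277
h_6 = 39·277 + 96·608 + 64·39 = 28
h_7 = 39·28 + 96·277 + 64·608 = 2
h_8 = 39·2 + 96·28 + 64·277 = 314
Continuing the recurrence:
  h_9 = 104;  h_10 = 22;  h_11 = 668;  h_12 = 514;  h_13 = 826;  h_14 = 203
  h_15 = 38;  h_16 = 177;  h_17 = 336;  h_18 = 240;  h_19 = 476;  h_20 = 550
  h_21 = 777;  h_22 = 559;  h_23 = 423;  h_24 = 827;  h_25 = 674;  h_26 = 571
  h_27 = 659;  h_28 = 555;  h_29 = 373;  h_30 = 22;  h_31 = 547;  h_32 = 903
  h_33 = 345;  h_34 = 954;  h_35 = 984;  h_36 = 690;  h_37 = 810;  h_38 = 375
  h_39 = 330;  h_40 = 819;  h_41 = 847;  h_42 = 598;  h_43 = 655;  h_44 = 946
  h_45 = 822;  h_46 = 327;  h_47 = 859;  h_48 = 457;  h_49 = 135;  h_50 = 186
  h_51 = 21;  h_52 = 72;  h_53 = 584;  h_54 = 762;  h_55 = 589;  h_56 = 311
  h_57 = 397;  h_58 = 297;  h_59 = 987;  h_60 = 594;  h_61 = 711;  h_62 = 607
  h_63 = 793;  h_64 = 506;  h_65 = 513;  h_66 = 273;  h_67 = 460;  h_68 = 296
  h_69 = 528;  h_70 = 755;  h_71 = 195;  h_72 = 869;  h_73 = 31;  h_74 = 249
  h_75 = 700;  h_76 = 720;  h_77 = 226;  h_78 = 645;  h_79 = 103;  h_80 = 690
  h_81 = 385;  h_82 = 64;  h_83 = 878;  h_84 = 450;  h_85 = 998;  h_86 = 81
  h_87 = 633;  h_88 = 480;  h_89 = 925;  h_90 = 578;  h_91 = 802;  h_92 = 670
  h_93 = 872;  h_94 = 324;  h_95 = 995;  h_96 = 601;  h_97 = 453;  h_98 = 810
  h_99 = 534;  h_100 = 444;  h_101 = 349;  h_102 = 610;  h_103 = 954;  h_104 = 49
  h_105 = 356;  h_106 = 942;  h_107 = 393;  h_108 = 400;  h_109 = 608;  h_110 = 490
  h_111 = 160;  h_112 = 373;  h_113 = 727;  h_114 = 744;  h_115 = 591;  h_116 = 750
  h_117 = 414;  h_118 = 854;  h_119 = 979;  h_120 = 356;  h_121 = 75;  h_122 = 875
  h_123 = 542;  h_124 = 966;  h_125 = 410;  h_126 = 136;  h_127 = 543;  h_128 = 942
  h_129 = 706;  h_130 = 359;  h_131 = 805;  h_132 = 53;  h_133 = 414;  h_134 = 106
  h_135 = 856;  h_136 = 435;  h_137 = 989;  h_138 = 918;  h_139 = 173;  h_140 = 767
  h_141 = 337;  h_142 = 983;  h_143 = 715;  h_144 = 543;  h_145 = 370;  h_146 = 319
  h_147 = 984;  h_148 = 861;  h_149 = 136;  h_150 = 595;  h_151 = 555;  h_152 = 695
  h_153 = 412;  h_154 = 255;  h_155 = 140;  h_156 = 813;  h_157 = 927;  h_158 = 63
  h_159 = 203;  h_160 = 645;  h_161 = 243;  h_162 = 642;  h_163 = 854;  h_164 = 509
  h_165 = 654;  h_166 = 883;  h_167 = 645;  h_168 = 429;  h_169 = 966;  h_170 = 67
  h_171 = 716;  h_172 = 325;  h_173 = 943;  h_174 = 793;  h_175 = 995;  h_176 = 728
  h_177 = 107;  h_178 = 517;  h_179 = 343;  h_180 = 236;  h_181 = 554;  h_182 = 629
  h_183 = 1000;  h_184 = 643;  h_185 = 902;  h_186 = 475;  h_187 = 973;  h_188 = 15
  h_189 = 286;  h_190 = 200;  h_191 = 901;  h_192 = 1004;  h_193 = 219;  h_194 = 140
  h_195 = 939;  h_196 = 510;  h_197 = 941;  h_198 = 459;  h_199 = 626;  h_200 = 559
  h_201 = 283;  h_202 = 838;  h_203 = 780;  h_204 = 837;  h_205 = 724;  h_206 = 95
  h_207 = 652;  h_208 = 164;  h_209 = 402;  h_210 = 502;  h_211 = 54;  h_212 = 351
  h_213 = 551;  h_214 = 119;  h_215 = 290;  h_216 = 485;  h_217 = 894;  h_218 = 95
  h_219 = 498;  h_220 = 1002;  h_221 = 138;  h_222 = 258;  h_223 = 664;  h_224 = 974
h_225 = 39·974 + 96·664 + 64·258 = 189
h_226 = 39·189 + 96·974 + 64·664 = 93

93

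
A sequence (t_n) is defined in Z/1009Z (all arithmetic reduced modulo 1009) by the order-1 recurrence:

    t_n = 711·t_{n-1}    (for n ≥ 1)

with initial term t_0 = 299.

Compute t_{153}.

393

t_1 = 711·299 = 699
t_2 = 711·699 = 561
t_3 = 711·561 = 316
t_4 = 711·316 = 678
t_5 = 711·678 = 765
t_6 = 711·765 = 64
t_7 = 711·64 = 99
t_8 = 711·99 = 768
t_9 = 711·768 = 179
t_10 = 711·179 = 135
t_11 = 711·135 = 130
t_12 = 711·130 = 611
t_13 = 711·611 = 551
t_14 = 711·551 = 269
t_15 = 711·269 = 558
t_16 = 711·558 = 201
t_17 = 711·201 = 642
t_18 = 711·642 = 394
t_19 = 711·394 = 641
t_20 = 711·641 = 692
t_21 = 711·692 = 629
t_22 = 711·629 = 232
t_23 = 711·232 = 485
t_24 = 711·485 = 766
t_25 = 711·766 = 775
t_26 = 711·775 = 111
t_27 = 711·111 = 219
t_28 = 711·219 = 323
t_29 = 711·323 = 610
t_30 = 711·610 = 849
t_31 = 711·849 = 257
t_32 = 711·257 = 98
t_33 = 711·98 = 57
t_34 = 711·57 = 167
t_35 = 711·167 = 684
t_36 = 711·684 = 995
t_37 = 711·995 = 136
t_38 = 711·136 = 841
t_39 = 711·841 = 623
t_40 = 711·623 = 2
t_41 = 711·2 = 413
t_42 = 711·413 = 24
t_43 = 711·24 = 920
t_44 = 711·920 = 288
t_45 = 711·288 = 950
t_46 = 711·950 = 429
t_47 = 711·429 = 301
t_48 = 711·301 = 103
t_49 = 711·103 = 585
t_50 = 711·585 = 227
t_51 = 711·227 = 966
t_52 = 711·966 = 706
t_53 = 711·706 = 493
t_54 = 711·493 = 400
t_55 = 711·400 = 871
t_56 = 711·871 = 764
t_57 = 711·764 = 362
t_58 = 711·362 = 87
t_59 = 711·87 = 308
t_60 = 711·308 = 35
t_61 = 711·35 = 669
t_62 = 711·669 = 420
t_63 = 711·420 = 965
t_64 = 711·965 = 1004
t_65 = 711·1004 = 481
t_66 = 711·481 = 949
t_67 = 711·949 = 727
t_68 = 711·727 = 289
t_69 = 711·289 = 652
t_70 = 711·652 = 441
t_71 = 711·441 = 761
t_72 = 711·761 = 247
t_73 = 711·247 = 51
t_74 = 711·51 = 946
t_75 = 711·946 = 612
t_76 = 711·612 = 253
t_77 = 711·253 = 281
t_78 = 711·281 = 9
t_79 = 711·9 = 345
t_80 = 711·345 = 108
t_81 = 711·108 = 104
t_82 = 711·104 = 287
t_83 = 711·287 = 239
t_84 = 711·239 = 417
t_85 = 711·417 = 850
t_86 = 711·850 = 968
t_87 = 711·968 = 110
t_88 = 711·110 = 517
t_89 = 711·517 = 311
t_90 = 711·311 = 150
t_91 = 711·150 = 705
t_92 = 711·705 = 791
t_93 = 711·791 = 388
t_94 = 711·388 = 411
t_95 = 711·411 = 620
t_96 = 711·620 = 896
t_97 = 711·896 = 377
t_98 = 711·377 = 662
t_99 = 711·662 = 488
t_100 = 711·488 = 881
t_101 = 711·881 = 811
t_102 = 711·811 = 482
t_103 = 711·482 = 651
t_104 = 711·651 = 739
t_105 = 711·739 = 749
t_106 = 711·749 = 796
t_107 = 711·796 = 916
t_108 = 711·916 = 471
t_109 = 711·471 = 902
t_110 = 711·902 = 607
t_111 = 711·607 = 734
t_112 = 711·734 = 221
t_113 = 711·221 = 736
t_114 = 711·736 = 634
t_115 = 711·634 = 760
t_116 = 711·760 = 545
t_117 = 711·545 = 39
t_118 = 711·39 = 486
t_119 = 711·486 = 468
t_120 = 711·468 = 787
t_121 = 711·787 = 571
t_122 = 711·571 = 363
t_123 = 711·363 = 798
t_124 = 711·798 = 320
t_125 = 711·320 = 495
t_126 = 711·495 = 813
t_127 = 711·813 = 895
t_128 = 711·895 = 675
t_129 = 711·675 = 650
t_130 = 711·650 = 28
t_131 = 711·28 = 737
t_132 = 711·737 = 336
t_133 = 711·336 = 772
t_134 = 711·772 = 1005
t_135 = 711·1005 = 183
t_136 = 711·183 = 961
t_137 = 711·961 = 178
t_138 = 711·178 = 433
t_139 = 711·433 = 118
t_140 = 711·118 = 151
t_141 = 711·151 = 407
t_142 = 711·407 = 803
t_143 = 711·803 = 848
t_144 = 711·848 = 555
t_145 = 711·555 = 86
t_146 = 711·86 = 606
t_147 = 711·606 = 23
t_148 = 711·23 = 209
t_149 = 711·209 = 276
t_150 = 711·276 = 490
t_151 = 711·490 = 285
t_152 = 711·285 = 835
t_153 = 711·835 = 393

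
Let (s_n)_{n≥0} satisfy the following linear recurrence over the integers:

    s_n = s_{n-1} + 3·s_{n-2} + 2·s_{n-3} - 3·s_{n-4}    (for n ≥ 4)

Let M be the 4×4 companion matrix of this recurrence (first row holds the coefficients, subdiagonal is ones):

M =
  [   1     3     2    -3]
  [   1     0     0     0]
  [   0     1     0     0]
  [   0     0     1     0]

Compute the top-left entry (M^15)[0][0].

301853

(M^15)[0][0] is the top entry after applying M 15 times to the unit state (1, 0, 0, 0). Equivalently it is h_{18} for the auxiliary sequence (h_n) obeying the same recurrence with h_3 = 1 and h_i = 0 for 0 ≤ i < 3:
h_4 = 1·1 + 3·0 + 2·0 + -3·0 = 1
h_5 = 1·1 + 3·1 + 2·0 + -3·0 = 4
h_6 = 1·4 + 3·1 + 2·1 + -3·0 = 9
h_7 = 1·9 + 3·4 + 2·1 + -3·1 = 20
h_8 = 1·20 + 3·9 + 2·4 + -3·1 = 52
h_9 = 1·52 + 3·20 + 2·9 + -3·4 = 118
h_10 = 1·118 + 3·52 + 2·20 + -3·9 = 287
h_11 = 1·287 + 3·118 + 2·52 + -3·20 = 685
h_12 = 1·685 + 3·287 + 2·118 + -3·52 = 1626
h_13 = 1·1626 + 3·685 + 2·287 + -3·118 = 3901
h_14 = 1·3901 + 3·1626 + 2·685 + -3·287 = 9288
h_15 = 1·9288 + 3·3901 + 2·1626 + -3·685 = 22188
h_16 = 1·22188 + 3·9288 + 2·3901 + -3·1626 = 52976
h_17 = 1·52976 + 3·22188 + 2·9288 + -3·3901 = 126413
h_18 = 1·126413 + 3·52976 + 2·22188 + -3·9288 = 301853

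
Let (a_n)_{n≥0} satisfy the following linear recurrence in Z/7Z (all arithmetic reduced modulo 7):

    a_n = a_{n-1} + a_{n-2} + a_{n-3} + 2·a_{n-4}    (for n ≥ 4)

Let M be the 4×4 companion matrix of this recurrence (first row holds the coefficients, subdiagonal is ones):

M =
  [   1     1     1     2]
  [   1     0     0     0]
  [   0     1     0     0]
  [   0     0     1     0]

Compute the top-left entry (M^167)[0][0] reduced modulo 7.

(M^167)[0][0] is the top entry after applying M 167 times to the unit state (1, 0, 0, 0). Equivalently it is h_{170} for the auxiliary sequence (h_n) obeying the same recurrence with h_3 = 1 and h_i = 0 for 0 ≤ i < 3:
h_4 = 1·1 + 1·0 + 1·0 + 2·0 = 1
h_5 = 1·1 + 1·1 + 1·0 + 2·0 = 2
h_6 = 1·2 + 1·1 + 1·1 + 2·0 = 4
h_7 = 1·4 + 1·2 + 1·1 + 2·1 = 2
h_8 = 1·2 + 1·4 + 1·2 + 2·1 = 3
h_9 = 1·3 + 1·2 + 1·4 + 2·2 = 6
h_10 = 1·6 + 1·3 + 1·2 + 2·4 = 5
h_11 = 1·5 + 1·6 + 1·3 + 2·2 = 4
h_12 = 1·4 + 1·5 + 1·6 + 2·3 = 0
h_13 = 1·0 + 1·4 + 1·5 + 2·6 = 0
h_14 = 1·0 + 1·0 + 1·4 + 2·5 = 0
h_15 = 1·0 + 1·0 + 1·0 + 2·4 = 1
(h_12, h_13, h_14, h_15) = (0, 0, 0, 1) = (h_0, h_1, h_2, h_3), so the sequence has period 12.
170 ≡ 2 (mod 12), hence h_170 = h_2 = 0.

0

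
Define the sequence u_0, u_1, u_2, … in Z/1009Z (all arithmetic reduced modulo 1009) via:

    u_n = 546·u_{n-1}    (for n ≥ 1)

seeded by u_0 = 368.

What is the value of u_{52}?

364

u_1 = 546·368 = 137
u_2 = 546·137 = 136
u_3 = 546·136 = 599
u_4 = 546·599 = 138
u_5 = 546·138 = 682
u_6 = 546·682 = 51
u_7 = 546·51 = 603
u_8 = 546·603 = 304
u_9 = 546·304 = 508
u_10 = 546·508 = 902
u_11 = 546·902 = 100
u_12 = 546·100 = 114
u_13 = 546·114 = 695
u_14 = 546·695 = 86
u_15 = 546·86 = 542
u_16 = 546·542 = 295
u_17 = 546·295 = 639
u_18 = 546·639 = 789
u_19 = 546·789 = 960
u_20 = 546·960 = 489
u_21 = 546·489 = 618
u_22 = 546·618 = 422
u_23 = 546·422 = 360
u_24 = 546·360 = 814
u_25 = 546·814 = 484
u_26 = 546·484 = 915
u_27 = 546·915 = 135
u_28 = 546·135 = 53
u_29 = 546·53 = 686
u_30 = 546·686 = 217
u_31 = 546·217 = 429
u_32 = 546·429 = 146
u_33 = 546·146 = 5
u_34 = 546·5 = 712
u_35 = 546·712 = 287
u_36 = 546·287 = 307
u_37 = 546·307 = 128
u_38 = 546·128 = 267
u_39 = 546·267 = 486
u_40 = 546·486 = 998
u_41 = 546·998 = 48
u_42 = 546·48 = 983
u_43 = 546·983 = 939
u_44 = 546·939 = 122
u_45 = 546·122 = 18
u_46 = 546·18 = 747
u_47 = 546·747 = 226
u_48 = 546·226 = 298
u_49 = 546·298 = 259
u_50 = 546·259 = 154
u_51 = 546·154 = 337
u_52 = 546·337 = 364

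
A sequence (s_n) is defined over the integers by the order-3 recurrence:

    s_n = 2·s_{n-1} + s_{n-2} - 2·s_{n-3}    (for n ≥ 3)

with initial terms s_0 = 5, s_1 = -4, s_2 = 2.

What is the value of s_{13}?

-8194

s_3 = 2·2 + 1·-4 + -2·5 = -10
s_4 = 2·-10 + 1·2 + -2·-4 = -10
s_5 = 2·-10 + 1·-10 + -2·2 = -34
s_6 = 2·-34 + 1·-10 + -2·-10 = -58
s_7 = 2·-58 + 1·-34 + -2·-10 = -130
s_8 = 2·-130 + 1·-58 + -2·-34 = -250
s_9 = 2·-250 + 1·-130 + -2·-58 = -514
s_10 = 2·-514 + 1·-250 + -2·-130 = -1018
s_11 = 2·-1018 + 1·-514 + -2·-250 = -2050
s_12 = 2·-2050 + 1·-1018 + -2·-514 = -4090
s_13 = 2·-4090 + 1·-2050 + -2·-1018 = -8194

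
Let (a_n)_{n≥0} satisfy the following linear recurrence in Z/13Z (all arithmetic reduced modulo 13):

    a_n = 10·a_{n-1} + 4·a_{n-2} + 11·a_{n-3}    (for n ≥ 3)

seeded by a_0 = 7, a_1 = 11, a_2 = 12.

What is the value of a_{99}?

7

a_3 = 10·12 + 4·11 + 11·7 = 7
a_4 = 10·7 + 4·12 + 11·11 = 5
a_5 = 10·5 + 4·7 + 11·12 = 2
a_6 = 10·2 + 4·5 + 11·7 = 0
a_7 = 10·0 + 4·2 + 11·5 = 11
a_8 = 10·11 + 4·0 + 11·2 = 2
a_9 = 10·2 + 4·11 + 11·0 = 12
a_10 = 10·12 + 4·2 + 11·11 = 2
a_11 = 10·2 + 4·12 + 11·2 = 12
a_12 = 10·12 + 4·2 + 11·12 = 0
a_13 = 10·0 + 4·12 + 11·2 = 5
a_14 = 10·5 + 4·0 + 11·12 = 0
a_15 = 10·0 + 4·5 + 11·0 = 7
a_16 = 10·7 + 4·0 + 11·5 = 8
a_17 = 10·8 + 4·7 + 11·0 = 4
a_18 = 10·4 + 4·8 + 11·7 = 6
a_19 = 10·6 + 4·4 + 11·8 = 8
a_20 = 10·8 + 4·6 + 11·4 = 5
a_21 = 10·5 + 4·8 + 11·6 = 5
a_22 = 10·5 + 4·5 + 11·8 = 2
a_23 = 10·2 + 4·5 + 11·5 = 4
a_24 = 10·4 + 4·2 + 11·5 = 12
a_25 = 10·12 + 4·4 + 11·2 = 2
a_26 = 10·2 + 4·12 + 11·4 = 8
a_27 = 10·8 + 4·2 + 11·12 = 12
a_28 = 10·12 + 4·8 + 11·2 = 5
a_29 = 10·5 + 4·12 + 11·8 = 4
a_30 = 10·4 + 4·5 + 11·12 = 10
a_31 = 10·10 + 4·4 + 11·5 = 2
a_32 = 10·2 + 4·10 + 11·4 = 0
a_33 = 10·0 + 4·2 + 11·10 = 1
a_34 = 10·1 + 4·0 + 11·2 = 6
a_35 = 10·6 + 4·1 + 11·0 = 12
a_36 = 10·12 + 4·6 + 11·1 = 12
a_37 = 10·12 + 4·12 + 11·6 = 0
a_38 = 10·0 + 4·12 + 11·12 = 11
a_39 = 10·11 + 4·0 + 11·12 = 8
a_40 = 10·8 + 4·11 + 11·0 = 7
a_41 = 10·7 + 4·8 + 11·11 = 2
a_42 = 10·2 + 4·7 + 11·8 = 6
a_43 = 10·6 + 4·2 + 11·7 = 2
a_44 = 10·2 + 4·6 + 11·2 = 1
a_45 = 10·1 + 4·2 + 11·6 = 6
a_46 = 10·6 + 4·1 + 11·2 = 8
a_47 = 10·8 + 4·6 + 11·1 = 11
a_48 = 10·11 + 4·8 + 11·6 = 0
a_49 = 10·0 + 4·11 + 11·8 = 2
a_50 = 10·2 + 4·0 + 11·11 = 11
a_51 = 10·11 + 4·2 + 11·0 = 1
a_52 = 10·1 + 4·11 + 11·2 = 11
a_53 = 10·11 + 4·1 + 11·11 = 1
a_54 = 10·1 + 4·11 + 11·1 = 0
a_55 = 10·0 + 4·1 + 11·11 = 8
a_56 = 10·8 + 4·0 + 11·1 = 0
a_57 = 10·0 + 4·8 + 11·0 = 6
a_58 = 10·6 + 4·0 + 11·8 = 5
a_59 = 10·5 + 4·6 + 11·0 = 9
a_60 = 10·9 + 4·5 + 11·6 = 7
a_61 = 10·7 + 4·9 + 11·5 = 5
a_62 = 10·5 + 4·7 + 11·9 = 8
a_63 = 10·8 + 4·5 + 11·7 = 8
a_64 = 10·8 + 4·8 + 11·5 = 11
a_65 = 10·11 + 4·8 + 11·8 = 9
a_66 = 10·9 + 4·11 + 11·8 = 1
a_67 = 10·1 + 4·9 + 11·11 = 11
a_68 = 10·11 + 4·1 + 11·9 = 5
a_69 = 10·5 + 4·11 + 11·1 = 1
a_70 = 10·1 + 4·5 + 11·11 = 8
a_71 = 10·8 + 4·1 + 11·5 = 9
a_72 = 10·9 + 4·8 + 11·1 = 3
a_73 = 10·3 + 4·9 + 11·8 = 11
a_74 = 10·11 + 4·3 + 11·9 = 0
a_75 = 10·0 + 4·11 + 11·3 = 12
a_76 = 10·12 + 4·0 + 11·11 = 7
a_77 = 10·7 + 4·12 + 11·0 = 1
a_78 = 10·1 + 4·7 + 11·12 = 1
a_79 = 10·1 + 4·1 + 11·7 = 0
a_80 = 10·0 + 4·1 + 11·1 = 2
a_81 = 10·2 + 4·0 + 11·1 = 5
a_82 = 10·5 + 4·2 + 11·0 = 6
a_83 = 10·6 + 4·5 + 11·2 = 11
a_84 = 10·11 + 4·6 + 11·5 = 7
a_85 = 10·7 + 4·11 + 11·6 = 11
a_86 = 10·11 + 4·7 + 11·11 = 12
a_87 = 10·12 + 4·11 + 11·7 = 7
a_88 = 10·7 + 4·12 + 11·11 = 5
a_89 = 10·5 + 4·7 + 11·12 = 2
a_90 = 10·2 + 4·5 + 11·7 = 0
a_91 = 10·0 + 4·2 + 11·5 = 11
a_92 = 10·11 + 4·0 + 11·2 = 2
a_93 = 10·2 + 4·11 + 11·0 = 12
a_94 = 10·12 + 4·2 + 11·11 = 2
a_95 = 10·2 + 4·12 + 11·2 = 12
a_96 = 10·12 + 4·2 + 11·12 = 0
a_97 = 10·0 + 4·12 + 11·2 = 5
a_98 = 10·5 + 4·0 + 11·12 = 0
a_99 = 10·0 + 4·5 + 11·0 = 7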